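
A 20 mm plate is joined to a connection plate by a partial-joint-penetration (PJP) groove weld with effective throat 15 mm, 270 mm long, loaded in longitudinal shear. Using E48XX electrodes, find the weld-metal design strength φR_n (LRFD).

φR_n ≈ 875 kN

E48XX → F_EXX = 480 MPa.
Effective throat (given) t_e = 15 mm.
A_we = 15 × 270 = 4050 mm².
F_nw = 0.6 F_EXX = 288 MPa.
φR_n = 0.75 × 288 × 4050 × 10⁻³ = 874.8 kN.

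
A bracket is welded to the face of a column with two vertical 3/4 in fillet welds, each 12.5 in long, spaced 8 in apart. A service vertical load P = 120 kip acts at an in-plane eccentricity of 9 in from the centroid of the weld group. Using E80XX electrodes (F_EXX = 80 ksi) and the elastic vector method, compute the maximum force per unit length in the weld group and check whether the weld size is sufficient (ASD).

Total weld length L_w = 25 in. Treat welds as unit-width lines.
Polar moment about centroid: J = 2[d³/12 + d(b/2)²] = 2[12.5³/12 + 12.5×4²] = 725.5 in³.
Direct shear f_v = P/L_w = 120 / 25 = 4.8 kip/in (vertical).
Torsion M = P·e = 120 × 9 = 1080 kip·in.
Critical point at (x, y) = (4, 6.25) from centroid. f_tx = M·y/J = 9.304 kip/in; f_ty = M·x/J = 5.954 kip/in.
Resultant f_max = √[f_tx² + (f_v + f_ty)²] = √[9.304² + (4.8 + 5.954)²] = 14.22 kip/in.
Capacity per unit length: r_n/Ω = (1/2.0) × 0.6 × 80 × (0.707 × 0.75) = 12.73 kip/in.
14.22 > 12.73 → NOT adequate.

f_max ≈ 14.2 kip/in; NOT adequate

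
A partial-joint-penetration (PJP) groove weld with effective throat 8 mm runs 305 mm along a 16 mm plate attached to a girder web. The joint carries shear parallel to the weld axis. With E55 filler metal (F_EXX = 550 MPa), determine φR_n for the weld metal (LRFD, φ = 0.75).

φR_n ≈ 604 kN

Effective throat (given) t_e = 8 mm.
A_we = 8 × 305 = 2440 mm².
F_nw = 0.6 F_EXX = 330 MPa.
φR_n = 0.75 × 330 × 2440 × 10⁻³ = 603.9 kN.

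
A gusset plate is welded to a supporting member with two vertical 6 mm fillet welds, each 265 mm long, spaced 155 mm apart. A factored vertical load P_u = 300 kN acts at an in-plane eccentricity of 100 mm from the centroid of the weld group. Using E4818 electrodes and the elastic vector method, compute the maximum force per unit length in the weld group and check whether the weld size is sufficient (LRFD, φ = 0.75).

f_max ≈ 1130 N/mm; NOT adequate

E48XX → F_EXX = 480 MPa.
Total weld length L_w = 530 mm. Treat welds as unit-width lines.
Polar moment about centroid: J = 2[d³/12 + d(b/2)²] = 2[265³/12 + 265×77.5²] = 6285000 mm³.
Direct shear f_v = P/L_w = 300×10³ / 530 = 566 N/mm (vertical).
Torsion M = P·e = 300×10³ × 100 = 30000000 N·mm.
Critical point at (x, y) = (77.5, 132.5) from centroid. f_tx = M·y/J = 632.5 N/mm; f_ty = M·x/J = 369.9 N/mm.
Resultant f_max = √[f_tx² + (f_v + f_ty)²] = √[632.5² + (566 + 369.9)²] = 1130 N/mm.
Capacity per unit length: φr_n = 0.75 × 0.6 × 480 × (0.707 × 6) = 916.3 N/mm.
1130 > 916.3 → NOT adequate.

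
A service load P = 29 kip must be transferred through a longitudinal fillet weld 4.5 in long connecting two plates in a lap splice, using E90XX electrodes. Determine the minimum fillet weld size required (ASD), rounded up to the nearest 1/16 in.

E90XX → F_EXX = 90 ksi.
Total weld length L = 4.5 in.
Required throat t_e = P × Ω / (0.6 F_EXX × L) = 29 × 2.0 / (0.6 × 90 × 4.5) = 0.2387 in.
Required leg w = t_e / 0.707 = 0.3376 in → use 3/8 in.

w = 3/8 in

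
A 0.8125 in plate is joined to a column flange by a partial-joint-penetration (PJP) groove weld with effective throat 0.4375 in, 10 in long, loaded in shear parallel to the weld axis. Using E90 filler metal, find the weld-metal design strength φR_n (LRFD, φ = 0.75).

φR_n ≈ 177 kips

E90XX → F_EXX = 90 ksi.
Effective throat (given) t_e = 0.4375 in.
A_we = 0.4375 × 10 = 4.375 in².
F_nw = 0.6 F_EXX = 54 ksi.
φR_n = 0.75 × 54 × 4.375 = 177.2 kips.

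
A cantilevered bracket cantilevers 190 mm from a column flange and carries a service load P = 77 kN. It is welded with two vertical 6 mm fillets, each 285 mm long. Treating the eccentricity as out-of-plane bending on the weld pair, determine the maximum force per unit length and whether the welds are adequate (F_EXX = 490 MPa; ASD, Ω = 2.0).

L_w = 2 × 285 = 570 mm; section modulus (unit throat) S = 2 × L²/6 = 27080 mm².
Direct shear f_v = P/L_w = 77×10³/570 = 135.1 N/mm.
Moment M = P × e = 77×10³ × 190 = 14630000 N·mm; bending f_b = M/S = 540.4 N/mm.
f_max = √(f_v² + f_b²) = √(135.1² + 540.4²) = 557 N/mm.
r_n/Ω = (1/2.0) × 0.6 × 490 × (0.707 × 6) = 623.6 N/mm → adequate.

f_max ≈ 557 N/mm; adequate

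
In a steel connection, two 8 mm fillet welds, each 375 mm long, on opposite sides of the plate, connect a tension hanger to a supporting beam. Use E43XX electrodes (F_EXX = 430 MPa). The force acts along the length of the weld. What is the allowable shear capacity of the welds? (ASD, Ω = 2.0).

R_n/Ω ≈ 547 kN

Effective throat t_e = 0.707 × 8 = 5.656 mm.
Total length L = 750 mm; A_we = 5.656 × 750 = 4242 mm².
F_nw = 0.6 F_EXX = 0.6 × 430 = 258 MPa.
R_n = 258 × 4242 × 10⁻³ = 1094 kN; R_n/Ω = 1094/2.0 = 547.2 kN.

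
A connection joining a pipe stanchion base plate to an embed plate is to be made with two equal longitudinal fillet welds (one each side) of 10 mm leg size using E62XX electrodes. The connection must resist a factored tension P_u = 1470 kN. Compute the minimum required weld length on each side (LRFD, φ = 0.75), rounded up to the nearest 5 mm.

L = 375 mm on each side

E62XX → F_EXX = 620 MPa.
Throat t_e = 0.707 × 10 = 7.07 mm.
φr_n = 0.75 × 0.6 × 620 × 7.07 × 10⁻³ = 1.973 kN/mm.
L_req = P_u / φr_n = 1470 / 1.973 = 745.2 mm total.
Per side: 745.2 / 2 = 372.6 mm.
Round up → use L = 375 mm on each side.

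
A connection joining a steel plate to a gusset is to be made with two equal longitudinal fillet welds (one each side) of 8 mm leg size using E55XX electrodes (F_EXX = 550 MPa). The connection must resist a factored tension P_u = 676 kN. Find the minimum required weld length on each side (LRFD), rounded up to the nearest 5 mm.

Throat t_e = 0.707 × 8 = 5.656 mm.
φr_n = 0.75 × 0.6 × 550 × 5.656 × 10⁻³ = 1.4 kN/mm.
L_req = P_u / φr_n = 676 / 1.4 = 482.9 mm total.
Per side: 482.9 / 2 = 241.5 mm.
Round up → use L = 245 mm on each side.

L = 245 mm on each side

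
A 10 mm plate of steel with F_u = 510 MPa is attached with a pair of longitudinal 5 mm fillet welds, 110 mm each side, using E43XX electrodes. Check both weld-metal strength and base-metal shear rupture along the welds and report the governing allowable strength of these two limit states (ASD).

E43XX → F_EXX = 430 MPa.
t_e = 0.707 × 5 = 3.535 mm; L = 220 mm.
Weld metal: R_n/Ω = (1/2.0) × 0.6 × 430 × 3.535 × 220 × 10⁻³ = 100.3 kN.
Base metal (shear rupture): R_n/Ω = (1/2.0) × 0.6 × 510 × 10 × 220 × 10⁻³ = 336.6 kN.
Governing: weld metal.

R_n/Ω ≈ 100 kN (weld metal governs)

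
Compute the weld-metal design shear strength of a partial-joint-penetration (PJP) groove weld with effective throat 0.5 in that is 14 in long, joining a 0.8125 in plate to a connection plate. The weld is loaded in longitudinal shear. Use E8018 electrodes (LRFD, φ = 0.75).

E80XX → F_EXX = 80 ksi.
Effective throat (given) t_e = 0.5 in.
A_we = 0.5 × 14 = 7 in².
F_nw = 0.6 F_EXX = 48 ksi.
φR_n = 0.75 × 48 × 7 = 252 kips.

φR_n ≈ 252 kips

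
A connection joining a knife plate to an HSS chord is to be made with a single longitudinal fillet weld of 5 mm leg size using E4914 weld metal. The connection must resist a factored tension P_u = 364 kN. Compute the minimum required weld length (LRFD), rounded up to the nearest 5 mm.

E49XX → F_EXX = 490 MPa.
Throat t_e = 0.707 × 5 = 3.535 mm.
φr_n = 0.75 × 0.6 × 490 × 3.535 × 10⁻³ = 0.7795 kN/mm.
L_req = P_u / φr_n = 364 / 0.7795 = 467 mm total.
Round up → use L = 470 mm.

L = 470 mm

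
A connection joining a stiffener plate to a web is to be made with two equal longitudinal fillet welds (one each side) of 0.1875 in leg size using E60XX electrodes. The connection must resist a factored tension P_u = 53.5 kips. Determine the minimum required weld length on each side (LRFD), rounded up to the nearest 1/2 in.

E60XX → F_EXX = 60 ksi.
Throat t_e = 0.707 × 0.1875 = 0.1326 in.
φr_n = 0.75 × 0.6 × 60 × 0.1326 = 3.579 kips/in.
L_req = P_u / φr_n = 53.5 / 3.579 = 14.95 in total.
Per side: 14.95 / 2 = 7.474 in.
Round up → use L = 7.5 in on each side.

L = 7.5 in on each side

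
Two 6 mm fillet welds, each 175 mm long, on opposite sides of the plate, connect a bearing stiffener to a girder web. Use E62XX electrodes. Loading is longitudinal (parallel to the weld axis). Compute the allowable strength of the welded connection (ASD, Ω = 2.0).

R_n/Ω ≈ 276 kN

E62XX → F_EXX = 620 MPa.
Effective throat t_e = 0.707 × 6 = 4.242 mm.
Total length L = 350 mm; A_we = 4.242 × 350 = 1485 mm².
F_nw = 0.6 F_EXX = 0.6 × 620 = 372 MPa.
R_n = 372 × 1485 × 10⁻³ = 552.3 kN; R_n/Ω = 552.3/2.0 = 276.2 kN.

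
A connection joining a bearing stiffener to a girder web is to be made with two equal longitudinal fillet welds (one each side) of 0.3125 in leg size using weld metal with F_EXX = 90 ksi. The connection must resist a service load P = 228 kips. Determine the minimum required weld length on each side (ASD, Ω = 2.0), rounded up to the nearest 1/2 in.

L = 19.5 in on each side

Throat t_e = 0.707 × 0.3125 = 0.2209 in.
r_n/Ω = (0.6 × 90 × 0.2209) / 2.0 = 5.965 kip/in.
L_req = P / (r_n/Ω) = 228 / 5.965 = 38.22 in total.
Per side: 38.22 / 2 = 19.11 in.
Round up → use L = 19.5 in on each side.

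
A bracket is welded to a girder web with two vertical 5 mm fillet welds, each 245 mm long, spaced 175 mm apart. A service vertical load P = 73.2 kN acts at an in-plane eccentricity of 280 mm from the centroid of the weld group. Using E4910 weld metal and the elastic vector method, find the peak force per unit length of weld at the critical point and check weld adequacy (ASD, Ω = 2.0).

E49XX → F_EXX = 490 MPa.
Total weld length L_w = 490 mm. Treat welds as unit-width lines.
Polar moment about centroid: J = 2[d³/12 + d(b/2)²] = 2[245³/12 + 245×87.5²] = 6203000 mm³.
Direct shear f_v = P/L_w = 73.2×10³ / 490 = 149.4 N/mm (vertical).
Torsion M = P·e = 73.2×10³ × 280 = 20496000 N·mm.
Critical point at (x, y) = (87.5, 122.5) from centroid. f_tx = M·y/J = 404.8 N/mm; f_ty = M·x/J = 289.1 N/mm.
Resultant f_max = √[f_tx² + (f_v + f_ty)²] = √[404.8² + (149.4 + 289.1)²] = 596.8 N/mm.
Capacity per unit length: r_n/Ω = (1/2.0) × 0.6 × 490 × (0.707 × 5) = 519.6 N/mm.
596.8 > 519.6 → NOT adequate.

f_max ≈ 597 N/mm; NOT adequate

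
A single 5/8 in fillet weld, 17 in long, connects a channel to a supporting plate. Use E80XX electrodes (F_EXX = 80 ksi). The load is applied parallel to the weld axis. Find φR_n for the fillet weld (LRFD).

φR_n ≈ 270 kips

Effective throat t_e = 0.707 × 0.625 = 0.4419 in.
Total length L = 17 in; A_we = 0.4419 × 17 = 7.512 in².
F_nw = 0.6 F_EXX = 0.6 × 80 = 48 ksi.
φR_n = 0.75 × 48 × 7.512 = 270.4 kips.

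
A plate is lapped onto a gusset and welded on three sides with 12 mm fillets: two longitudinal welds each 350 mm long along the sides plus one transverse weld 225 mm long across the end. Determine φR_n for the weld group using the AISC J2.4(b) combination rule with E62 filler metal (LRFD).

φR_n ≈ 2210 kN

E62XX → F_EXX = 620 MPa.
t_e = 0.707 × 12 = 8.484 mm.
R_nwl = 0.6 × 620 × 8.484 × 700 × 10⁻³ = 2209 kN (longitudinal, 2 welds).
R_nwt = 0.6 × 620 × 8.484 × 225 × 10⁻³ = 710.1 kN (transverse, base value).
(i) R_nwl + R_nwt = 2919 kN; (ii) 0.85 R_nwl + 1.5 R_nwt = 2943 kN.
R_n = max = 2943 kN [governs: (ii)]; φR_n = 2207 kN.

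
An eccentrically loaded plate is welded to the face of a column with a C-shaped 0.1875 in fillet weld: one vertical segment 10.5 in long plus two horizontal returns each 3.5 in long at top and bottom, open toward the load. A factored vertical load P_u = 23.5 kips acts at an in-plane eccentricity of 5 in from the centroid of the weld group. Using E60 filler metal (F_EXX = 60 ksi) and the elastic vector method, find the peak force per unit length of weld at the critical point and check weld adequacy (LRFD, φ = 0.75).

Total weld length L_w = 17.5 in. Treat welds as unit-width lines.
Centroid: x̄ = 2×3.5×1.75 / 17.5 = 0.7 in from the vertical weld.
Polar moment about centroid: J = I_x + I_y = [10.5³/12 + 2×3.5×5.25²] + [10.5×0.7² + 2(3.5³/12 + 3.5×1.05²)] = 309.4 in³.
Direct shear f_v = P/L_w = 23.5 / 17.5 = 1.343 kip/in (vertical).
Torsion M = P·e = 23.5 × 5 = 117.5 kip·in.
Critical point at (x, y) = (2.8, 5.25) from centroid. f_tx = M·y/J = 1.994 kip/in; f_ty = M·x/J = 1.063 kip/in.
Resultant f_max = √[f_tx² + (f_v + f_ty)²] = √[1.994² + (1.343 + 1.063)²] = 3.125 kip/in.
Capacity per unit length: φr_n = 0.75 × 0.6 × 60 × (0.707 × 0.1875) = 3.579 kip/in.
3.125 ≤ 3.579 → adequate.

f_max ≈ 3.12 kip/in; adequate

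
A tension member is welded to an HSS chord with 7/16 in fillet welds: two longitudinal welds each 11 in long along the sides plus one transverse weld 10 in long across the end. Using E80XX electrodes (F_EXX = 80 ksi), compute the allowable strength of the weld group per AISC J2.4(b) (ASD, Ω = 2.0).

R_n/Ω ≈ 250 kips

t_e = 0.707 × 0.4375 = 0.3093 in.
R_nwl = 0.6 × 80 × 0.3093 × 22 = 326.6 kips (longitudinal, 2 welds).
R_nwt = 0.6 × 80 × 0.3093 × 10 = 148.5 kips (transverse, base value).
(i) R_nwl + R_nwt = 475.1 kips; (ii) 0.85 R_nwl + 1.5 R_nwt = 500.3 kips.
R_n = max = 500.3 kips [governs: (ii)]; R_n/Ω = 250.2 kips.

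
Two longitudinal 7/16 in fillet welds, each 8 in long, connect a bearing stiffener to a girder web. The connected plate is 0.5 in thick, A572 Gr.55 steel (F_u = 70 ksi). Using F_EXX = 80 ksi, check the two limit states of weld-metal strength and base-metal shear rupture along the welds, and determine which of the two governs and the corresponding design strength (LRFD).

t_e = 0.707 × 0.4375 = 0.3093 in; L = 16 in.
Weld metal: φR_n = 0.75 × 0.6 × 80 × 0.3093 × 16 = 178.2 kips.
Base metal (shear rupture): φR_n = 0.75 × 0.6 × 70 × 0.5 × 16 = 252 kips.
Governing: weld metal.

φR_n ≈ 178 kips (weld metal governs)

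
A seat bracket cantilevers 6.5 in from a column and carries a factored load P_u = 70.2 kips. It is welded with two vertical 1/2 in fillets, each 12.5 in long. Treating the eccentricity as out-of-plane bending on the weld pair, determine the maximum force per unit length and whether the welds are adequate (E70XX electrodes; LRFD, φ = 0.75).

E70XX → F_EXX = 70 ksi.
L_w = 2 × 12.5 = 25 in; section modulus (unit throat) S = 2 × L²/6 = 52.08 in².
Direct shear f_v = P/L_w = 70.2/25 = 2.808 kip/in.
Moment M = P × e = 70.2 × 6.5 = 456.3 kip·in; bending f_b = M/S = 8.761 kip/in.
f_max = √(f_v² + f_b²) = √(2.808² + 8.761²) = 9.2 kip/in.
φr_n = 0.75 × 0.6 × 70 × (0.707 × 0.5) = 11.14 kip/in → adequate.

f_max ≈ 9.2 kip/in; adequate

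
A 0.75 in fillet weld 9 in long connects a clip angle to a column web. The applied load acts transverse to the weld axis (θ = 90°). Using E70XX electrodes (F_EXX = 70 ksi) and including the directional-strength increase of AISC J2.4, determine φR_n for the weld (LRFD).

φR_n ≈ 225 kip

t_e = 0.707 × 0.75 = 0.5302 in; A_we = 0.5302 × 9 = 4.772 in².
Directional factor: 1.0 + 0.5 sin^1.5(90°) = 1.5.
F_nw = 0.6 × 70 × 1.5 = 63 ksi.
φR_n = 0.75 × 63 × 4.772 = 225.5 kip.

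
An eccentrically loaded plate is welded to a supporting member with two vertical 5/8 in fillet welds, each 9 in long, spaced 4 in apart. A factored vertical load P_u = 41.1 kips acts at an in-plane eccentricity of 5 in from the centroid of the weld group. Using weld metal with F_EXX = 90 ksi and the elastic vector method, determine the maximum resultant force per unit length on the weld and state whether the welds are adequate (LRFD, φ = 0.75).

f_max ≈ 6.5 kip/in; adequate

Total weld length L_w = 18 in. Treat welds as unit-width lines.
Polar moment about centroid: J = 2[d³/12 + d(b/2)²] = 2[9³/12 + 9×2²] = 193.5 in³.
Direct shear f_v = P/L_w = 41.1 / 18 = 2.283 kip/in (vertical).
Torsion M = P·e = 41.1 × 5 = 205.5 kip·in.
Critical point at (x, y) = (2, 4.5) from centroid. f_tx = M·y/J = 4.779 kip/in; f_ty = M·x/J = 2.124 kip/in.
Resultant f_max = √[f_tx² + (f_v + f_ty)²] = √[4.779² + (2.283 + 2.124)²] = 6.501 kip/in.
Capacity per unit length: φr_n = 0.75 × 0.6 × 90 × (0.707 × 0.625) = 17.9 kip/in.
6.501 ≤ 17.9 → adequate.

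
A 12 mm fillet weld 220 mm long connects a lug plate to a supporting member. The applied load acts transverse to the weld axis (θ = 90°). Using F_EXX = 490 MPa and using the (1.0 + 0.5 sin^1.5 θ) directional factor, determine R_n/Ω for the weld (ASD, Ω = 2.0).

R_n/Ω ≈ 412 kN

t_e = 0.707 × 12 = 8.484 mm; A_we = 8.484 × 220 = 1866 mm².
Directional factor: 1.0 + 0.5 sin^1.5(90°) = 1.5.
F_nw = 0.6 × 490 × 1.5 = 441 MPa.
R_n/Ω = (441 × 1866) / 2.0 × 10⁻³ = 411.6 kN.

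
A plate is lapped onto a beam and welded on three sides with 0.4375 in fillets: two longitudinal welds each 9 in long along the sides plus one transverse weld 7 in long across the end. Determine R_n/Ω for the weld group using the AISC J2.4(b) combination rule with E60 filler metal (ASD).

R_n/Ω ≈ 144 kip

E60XX → F_EXX = 60 ksi.
t_e = 0.707 × 0.4375 = 0.3093 in.
R_nwl = 0.6 × 60 × 0.3093 × 18 = 200.4 kip (longitudinal, 2 welds).
R_nwt = 0.6 × 60 × 0.3093 × 7 = 77.95 kip (transverse, base value).
(i) R_nwl + R_nwt = 278.4 kip; (ii) 0.85 R_nwl + 1.5 R_nwt = 287.3 kip.
R_n = max = 287.3 kip [governs: (ii)]; R_n/Ω = 143.6 kip.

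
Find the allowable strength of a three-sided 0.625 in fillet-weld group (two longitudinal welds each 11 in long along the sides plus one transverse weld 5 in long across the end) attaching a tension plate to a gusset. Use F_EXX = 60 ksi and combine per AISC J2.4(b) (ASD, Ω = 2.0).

R_n/Ω ≈ 215 kip

t_e = 0.707 × 0.625 = 0.4419 in.
R_nwl = 0.6 × 60 × 0.4419 × 22 = 350 kip (longitudinal, 2 welds).
R_nwt = 0.6 × 60 × 0.4419 × 5 = 79.54 kip (transverse, base value).
(i) R_nwl + R_nwt = 429.5 kip; (ii) 0.85 R_nwl + 1.5 R_nwt = 416.8 kip.
R_n = max = 429.5 kip [governs: (i)]; R_n/Ω = 214.8 kip.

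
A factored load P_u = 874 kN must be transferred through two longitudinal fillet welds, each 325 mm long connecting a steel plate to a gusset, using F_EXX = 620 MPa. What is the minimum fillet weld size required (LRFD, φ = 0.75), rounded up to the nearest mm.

Total weld length L = 650 mm.
Required throat t_e = P_u / (φ × 0.6 F_EXX × L) = 874 / (0.75 × 0.6 × 620 × 650 × 10⁻³) = 4.819 mm.
Required leg w = t_e / 0.707 = 6.817 mm → use 7 mm.

w = 7 mm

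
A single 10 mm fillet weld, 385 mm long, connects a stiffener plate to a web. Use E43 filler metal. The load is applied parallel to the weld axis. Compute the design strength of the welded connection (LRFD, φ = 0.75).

E43XX → F_EXX = 430 MPa.
Effective throat t_e = 0.707 × 10 = 7.07 mm.
Total length L = 385 mm; A_we = 7.07 × 385 = 2722 mm².
F_nw = 0.6 F_EXX = 0.6 × 430 = 258 MPa.
φR_n = 0.75 × 258 × 2722 × 10⁻³ = 526.7 kN.

φR_n ≈ 527 kN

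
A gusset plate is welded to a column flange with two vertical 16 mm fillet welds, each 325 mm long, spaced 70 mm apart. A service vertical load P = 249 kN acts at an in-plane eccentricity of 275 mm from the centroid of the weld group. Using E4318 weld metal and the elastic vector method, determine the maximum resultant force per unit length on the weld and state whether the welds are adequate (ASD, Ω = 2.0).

f_max ≈ 1870 N/mm; NOT adequate

E43XX → F_EXX = 430 MPa.
Total weld length L_w = 650 mm. Treat welds as unit-width lines.
Polar moment about centroid: J = 2[d³/12 + d(b/2)²] = 2[325³/12 + 325×35²] = 6518000 mm³.
Direct shear f_v = P/L_w = 249×10³ / 650 = 383.1 N/mm (vertical).
Torsion M = P·e = 249×10³ × 275 = 68475000 N·mm.
Critical point at (x, y) = (35, 162.5) from centroid. f_tx = M·y/J = 1707 N/mm; f_ty = M·x/J = 367.7 N/mm.
Resultant f_max = √[f_tx² + (f_v + f_ty)²] = √[1707² + (383.1 + 367.7)²] = 1865 N/mm.
Capacity per unit length: r_n/Ω = (1/2.0) × 0.6 × 430 × (0.707 × 16) = 1459 N/mm.
1865 > 1459 → NOT adequate.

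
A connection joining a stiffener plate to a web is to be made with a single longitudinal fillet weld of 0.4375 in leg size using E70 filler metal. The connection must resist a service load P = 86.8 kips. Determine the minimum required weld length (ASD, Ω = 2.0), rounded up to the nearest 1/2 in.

L = 13.5 in

E70XX → F_EXX = 70 ksi.
Throat t_e = 0.707 × 0.4375 = 0.3093 in.
r_n/Ω = (0.6 × 70 × 0.3093) / 2.0 = 6.496 kip/in.
L_req = P / (r_n/Ω) = 86.8 / 6.496 = 13.36 in total.
Round up → use L = 13.5 in.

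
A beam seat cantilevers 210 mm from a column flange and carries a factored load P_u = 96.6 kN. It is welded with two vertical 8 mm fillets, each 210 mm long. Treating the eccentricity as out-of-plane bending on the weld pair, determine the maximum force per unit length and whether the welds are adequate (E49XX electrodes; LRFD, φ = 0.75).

f_max ≈ 1400 N/mm; NOT adequate

E49XX → F_EXX = 490 MPa.
L_w = 2 × 210 = 420 mm; section modulus (unit throat) S = 2 × L²/6 = 14700 mm².
Direct shear f_v = P/L_w = 96.6×10³/420 = 230 N/mm.
Moment M = P × e = 96.6×10³ × 210 = 20286000 N·mm; bending f_b = M/S = 1380 N/mm.
f_max = √(f_v² + f_b²) = √(230² + 1380²) = 1399 N/mm.
φr_n = 0.75 × 0.6 × 490 × (0.707 × 8) = 1247 N/mm → NOT adequate.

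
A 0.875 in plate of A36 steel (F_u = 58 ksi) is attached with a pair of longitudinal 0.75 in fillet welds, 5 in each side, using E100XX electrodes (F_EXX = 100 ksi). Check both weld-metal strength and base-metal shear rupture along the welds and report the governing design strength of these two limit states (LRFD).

t_e = 0.707 × 0.75 = 0.5302 in; L = 10 in.
Weld metal: φR_n = 0.75 × 0.6 × 100 × 0.5302 × 10 = 238.6 kip.
Base metal (shear rupture): φR_n = 0.75 × 0.6 × 58 × 0.875 × 10 = 228.4 kip.
Governing: base-metal shear rupture.

φR_n ≈ 228 kip (base-metal shear rupture governs)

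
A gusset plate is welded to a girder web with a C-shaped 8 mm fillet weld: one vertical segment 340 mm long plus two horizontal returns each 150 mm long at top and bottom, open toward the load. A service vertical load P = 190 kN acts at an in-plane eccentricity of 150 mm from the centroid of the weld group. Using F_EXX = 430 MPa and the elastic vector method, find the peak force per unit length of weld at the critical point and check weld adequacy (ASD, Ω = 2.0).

Total weld length L_w = 640 mm. Treat welds as unit-width lines.
Centroid: x̄ = 2×150×75 / 640 = 35.16 mm from the vertical weld.
Polar moment about centroid: J = I_x + I_y = [340³/12 + 2×150×170²] + [340×35.16² + 2(150³/12 + 150×39.84²)] = 13400000 mm³.
Direct shear f_v = P/L_w = 190×10³ / 640 = 296.9 N/mm (vertical).
Torsion M = P·e = 190×10³ × 150 = 28500000 N·mm.
Critical point at (x, y) = (114.8, 170) from centroid. f_tx = M·y/J = 361.5 N/mm; f_ty = M·x/J = 244.2 N/mm.
Resultant f_max = √[f_tx² + (f_v + f_ty)²] = √[361.5² + (296.9 + 244.2)²] = 650.7 N/mm.
Capacity per unit length: r_n/Ω = (1/2.0) × 0.6 × 430 × (0.707 × 8) = 729.6 N/mm.
650.7 ≤ 729.6 → adequate.

f_max ≈ 651 N/mm; adequate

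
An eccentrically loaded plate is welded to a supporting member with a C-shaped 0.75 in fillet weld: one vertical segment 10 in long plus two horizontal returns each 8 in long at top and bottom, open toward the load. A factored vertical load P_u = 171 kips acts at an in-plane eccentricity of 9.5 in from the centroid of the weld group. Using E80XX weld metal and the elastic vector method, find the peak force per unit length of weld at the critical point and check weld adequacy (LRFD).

f_max ≈ 23.5 kip/in; NOT adequate

E80XX → F_EXX = 80 ksi.
Total weld length L_w = 26 in. Treat welds as unit-width lines.
Centroid: x̄ = 2×8×4 / 26 = 2.462 in from the vertical weld.
Polar moment about centroid: J = I_x + I_y = [10³/12 + 2×8×5²] + [10×2.462² + 2(8³/12 + 8×1.538²)] = 667.1 in³.
Direct shear f_v = P/L_w = 171 / 26 = 6.577 kip/in (vertical).
Torsion M = P·e = 171 × 9.5 = 1624.5 kip·in.
Critical point at (x, y) = (5.538, 5) from centroid. f_tx = M·y/J = 12.18 kip/in; f_ty = M·x/J = 13.49 kip/in.
Resultant f_max = √[f_tx² + (f_v + f_ty)²] = √[12.18² + (6.577 + 13.49)²] = 23.47 kip/in.
Capacity per unit length: φr_n = 0.75 × 0.6 × 80 × (0.707 × 0.75) = 19.09 kip/in.
23.47 > 19.09 → NOT adequate.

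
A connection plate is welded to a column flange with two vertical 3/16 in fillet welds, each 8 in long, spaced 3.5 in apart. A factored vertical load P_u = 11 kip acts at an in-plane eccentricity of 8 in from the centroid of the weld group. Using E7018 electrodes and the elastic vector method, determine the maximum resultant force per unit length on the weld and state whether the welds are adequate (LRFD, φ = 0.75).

E70XX → F_EXX = 70 ksi.
Total weld length L_w = 16 in. Treat welds as unit-width lines.
Polar moment about centroid: J = 2[d³/12 + d(b/2)²] = 2[8³/12 + 8×1.75²] = 134.3 in³.
Direct shear f_v = P/L_w = 11 / 16 = 0.6875 kip/in (vertical).
Torsion M = P·e = 11 × 8 = 88 kip·in.
Critical point at (x, y) = (1.75, 4) from centroid. f_tx = M·y/J = 2.62 kip/in; f_ty = M·x/J = 1.146 kip/in.
Resultant f_max = √[f_tx² + (f_v + f_ty)²] = √[2.62² + (0.6875 + 1.146)²] = 3.198 kip/in.
Capacity per unit length: φr_n = 0.75 × 0.6 × 70 × (0.707 × 0.1875) = 4.176 kip/in.
3.198 ≤ 4.176 → adequate.

f_max ≈ 3.2 kip/in; adequate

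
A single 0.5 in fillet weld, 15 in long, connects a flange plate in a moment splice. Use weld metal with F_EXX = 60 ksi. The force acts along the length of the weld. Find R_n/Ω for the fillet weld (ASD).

Effective throat t_e = 0.707 × 0.5 = 0.3535 in.
Total length L = 15 in; A_we = 0.3535 × 15 = 5.302 in².
F_nw = 0.6 F_EXX = 0.6 × 60 = 36 ksi.
R_n = 36 × 5.302 = 190.9 kips; R_n/Ω = 190.9/2.0 = 95.44 kips.

R_n/Ω ≈ 95.4 kips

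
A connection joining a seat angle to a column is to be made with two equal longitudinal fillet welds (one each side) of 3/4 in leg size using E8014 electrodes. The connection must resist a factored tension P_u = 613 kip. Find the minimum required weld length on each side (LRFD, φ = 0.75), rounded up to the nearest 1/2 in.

L = 16.5 in on each side

E80XX → F_EXX = 80 ksi.
Throat t_e = 0.707 × 0.75 = 0.5302 in.
φr_n = 0.75 × 0.6 × 80 × 0.5302 = 19.09 kip/in.
L_req = P_u / φr_n = 613 / 19.09 = 32.11 in total.
Per side: 32.11 / 2 = 16.06 in.
Round up → use L = 16.5 in on each side.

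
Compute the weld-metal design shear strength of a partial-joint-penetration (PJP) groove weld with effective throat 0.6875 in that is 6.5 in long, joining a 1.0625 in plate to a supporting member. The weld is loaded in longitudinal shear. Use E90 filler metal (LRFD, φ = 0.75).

E90XX → F_EXX = 90 ksi.
Effective throat (given) t_e = 0.6875 in.
A_we = 0.6875 × 6.5 = 4.469 in².
F_nw = 0.6 F_EXX = 54 ksi.
φR_n = 0.75 × 54 × 4.469 = 181 kip.

φR_n ≈ 181 kip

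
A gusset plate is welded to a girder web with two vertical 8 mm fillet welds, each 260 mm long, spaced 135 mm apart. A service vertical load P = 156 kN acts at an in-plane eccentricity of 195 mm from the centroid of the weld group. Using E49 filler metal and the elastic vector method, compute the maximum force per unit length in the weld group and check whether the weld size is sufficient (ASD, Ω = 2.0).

E49XX → F_EXX = 490 MPa.
Total weld length L_w = 520 mm. Treat welds as unit-width lines.
Polar moment about centroid: J = 2[d³/12 + d(b/2)²] = 2[260³/12 + 260×67.5²] = 5299000 mm³.
Direct shear f_v = P/L_w = 156×10³ / 520 = 300 N/mm (vertical).
Torsion M = P·e = 156×10³ × 195 = 30420000 N·mm.
Critical point at (x, y) = (67.5, 130) from centroid. f_tx = M·y/J = 746.4 N/mm; f_ty = M·x/J = 387.5 N/mm.
Resultant f_max = √[f_tx² + (f_v + f_ty)²] = √[746.4² + (300 + 387.5)²] = 1015 N/mm.
Capacity per unit length: r_n/Ω = (1/2.0) × 0.6 × 490 × (0.707 × 8) = 831.4 N/mm.
1015 > 831.4 → NOT adequate.

f_max ≈ 1010 N/mm; NOT adequate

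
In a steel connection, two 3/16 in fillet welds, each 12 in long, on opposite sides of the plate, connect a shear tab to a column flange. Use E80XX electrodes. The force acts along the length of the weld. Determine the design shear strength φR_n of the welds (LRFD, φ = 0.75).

E80XX → F_EXX = 80 ksi.
Effective throat t_e = 0.707 × 0.1875 = 0.1326 in.
Total length L = 24 in; A_we = 0.1326 × 24 = 3.181 in².
F_nw = 0.6 F_EXX = 0.6 × 80 = 48 ksi.
φR_n = 0.75 × 48 × 3.181 = 114.5 kip.

φR_n ≈ 115 kip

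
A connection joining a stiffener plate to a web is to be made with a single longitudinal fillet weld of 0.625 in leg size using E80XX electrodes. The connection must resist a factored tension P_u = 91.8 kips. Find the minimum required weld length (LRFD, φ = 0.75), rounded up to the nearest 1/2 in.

E80XX → F_EXX = 80 ksi.
Throat t_e = 0.707 × 0.625 = 0.4419 in.
φr_n = 0.75 × 0.6 × 80 × 0.4419 = 15.91 kips/in.
L_req = P_u / φr_n = 91.8 / 15.91 = 5.771 in total.
Round up → use L = 6 in.

L = 6 in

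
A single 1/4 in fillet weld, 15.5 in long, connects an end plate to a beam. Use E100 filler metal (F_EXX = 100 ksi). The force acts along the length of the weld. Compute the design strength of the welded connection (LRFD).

φR_n ≈ 123 kips

Effective throat t_e = 0.707 × 0.25 = 0.1767 in.
Total length L = 15.5 in; A_we = 0.1767 × 15.5 = 2.74 in².
F_nw = 0.6 F_EXX = 0.6 × 100 = 60 ksi.
φR_n = 0.75 × 60 × 2.74 = 123.3 kips.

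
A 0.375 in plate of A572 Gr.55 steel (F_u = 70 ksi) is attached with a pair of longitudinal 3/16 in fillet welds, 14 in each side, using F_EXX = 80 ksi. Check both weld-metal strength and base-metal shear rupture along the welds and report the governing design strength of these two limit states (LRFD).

t_e = 0.707 × 0.1875 = 0.1326 in; L = 28 in.
Weld metal: φR_n = 0.75 × 0.6 × 80 × 0.1326 × 28 = 133.6 kip.
Base metal (shear rupture): φR_n = 0.75 × 0.6 × 70 × 0.375 × 28 = 330.8 kip.
Governing: weld metal.

φR_n ≈ 134 kip (weld metal governs)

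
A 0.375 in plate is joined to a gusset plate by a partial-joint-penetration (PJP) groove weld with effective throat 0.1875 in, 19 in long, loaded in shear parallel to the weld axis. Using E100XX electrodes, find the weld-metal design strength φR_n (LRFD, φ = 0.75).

φR_n ≈ 160 kips

E100XX → F_EXX = 100 ksi.
Effective throat (given) t_e = 0.1875 in.
A_we = 0.1875 × 19 = 3.562 in².
F_nw = 0.6 F_EXX = 60 ksi.
φR_n = 0.75 × 60 × 3.562 = 160.3 kips.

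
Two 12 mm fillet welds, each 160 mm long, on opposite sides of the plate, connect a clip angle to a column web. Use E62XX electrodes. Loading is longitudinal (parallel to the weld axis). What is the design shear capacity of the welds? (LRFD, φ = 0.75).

E62XX → F_EXX = 620 MPa.
Effective throat t_e = 0.707 × 12 = 8.484 mm.
Total length L = 320 mm; A_we = 8.484 × 320 = 2715 mm².
F_nw = 0.6 F_EXX = 0.6 × 620 = 372 MPa.
φR_n = 0.75 × 372 × 2715 × 10⁻³ = 757.5 kN.

φR_n ≈ 757 kN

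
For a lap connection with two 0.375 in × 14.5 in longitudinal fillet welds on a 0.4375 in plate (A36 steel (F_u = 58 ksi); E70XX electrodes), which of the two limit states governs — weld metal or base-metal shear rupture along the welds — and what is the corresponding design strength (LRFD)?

φR_n ≈ 242 kip (weld metal governs)

E70XX → F_EXX = 70 ksi.
t_e = 0.707 × 0.375 = 0.2651 in; L = 29 in.
Weld metal: φR_n = 0.75 × 0.6 × 70 × 0.2651 × 29 = 242.2 kip.
Base metal (shear rupture): φR_n = 0.75 × 0.6 × 58 × 0.4375 × 29 = 331.1 kip.
Governing: weld metal.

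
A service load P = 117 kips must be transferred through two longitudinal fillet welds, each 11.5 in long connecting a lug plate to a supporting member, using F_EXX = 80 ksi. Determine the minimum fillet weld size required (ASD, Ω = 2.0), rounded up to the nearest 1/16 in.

w = 5/16 in

Total weld length L = 23 in.
Required throat t_e = P × Ω / (0.6 F_EXX × L) = 117 × 2.0 / (0.6 × 80 × 23) = 0.212 in.
Required leg w = t_e / 0.707 = 0.2998 in → use 5/16 in.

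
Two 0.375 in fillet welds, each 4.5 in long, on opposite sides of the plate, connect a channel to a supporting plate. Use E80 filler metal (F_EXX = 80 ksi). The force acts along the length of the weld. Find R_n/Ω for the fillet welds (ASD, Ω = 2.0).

R_n/Ω ≈ 57.3 kips

Effective throat t_e = 0.707 × 0.375 = 0.2651 in.
Total length L = 9 in; A_we = 0.2651 × 9 = 2.386 in².
F_nw = 0.6 F_EXX = 0.6 × 80 = 48 ksi.
R_n = 48 × 2.386 = 114.5 kips; R_n/Ω = 114.5/2.0 = 57.27 kips.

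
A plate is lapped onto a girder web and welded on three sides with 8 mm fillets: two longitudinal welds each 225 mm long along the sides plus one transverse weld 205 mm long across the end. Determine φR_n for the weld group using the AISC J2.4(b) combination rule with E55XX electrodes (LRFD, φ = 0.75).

φR_n ≈ 966 kN

E55XX → F_EXX = 550 MPa.
t_e = 0.707 × 8 = 5.656 mm.
R_nwl = 0.6 × 550 × 5.656 × 450 × 10⁻³ = 839.9 kN (longitudinal, 2 welds).
R_nwt = 0.6 × 550 × 5.656 × 205 × 10⁻³ = 382.6 kN (transverse, base value).
(i) R_nwl + R_nwt = 1223 kN; (ii) 0.85 R_nwl + 1.5 R_nwt = 1288 kN.
R_n = max = 1288 kN [governs: (ii)]; φR_n = 965.9 kN.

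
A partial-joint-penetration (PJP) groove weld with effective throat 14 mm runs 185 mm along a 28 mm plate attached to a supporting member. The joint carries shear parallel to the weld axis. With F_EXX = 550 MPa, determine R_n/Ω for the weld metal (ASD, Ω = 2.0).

R_n/Ω ≈ 427 kN

Effective throat (given) t_e = 14 mm.
A_we = 14 × 185 = 2590 mm².
F_nw = 0.6 F_EXX = 330 MPa.
R_n/Ω = (330 × 2590) / 2.0 × 10⁻³ = 427.4 kN.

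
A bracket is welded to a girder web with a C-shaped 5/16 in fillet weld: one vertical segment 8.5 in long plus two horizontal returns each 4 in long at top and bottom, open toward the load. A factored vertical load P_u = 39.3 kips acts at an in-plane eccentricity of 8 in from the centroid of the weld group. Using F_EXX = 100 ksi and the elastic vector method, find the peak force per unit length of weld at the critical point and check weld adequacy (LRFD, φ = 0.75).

f_max ≈ 8.96 kip/in; adequate

Total weld length L_w = 16.5 in. Treat welds as unit-width lines.
Centroid: x̄ = 2×4×2 / 16.5 = 0.9697 in from the vertical weld.
Polar moment about centroid: J = I_x + I_y = [8.5³/12 + 2×4×4.25²] + [8.5×0.9697² + 2(4³/12 + 4×1.03²)] = 222.8 in³.
Direct shear f_v = P/L_w = 39.3 / 16.5 = 2.382 kip/in (vertical).
Torsion M = P·e = 39.3 × 8 = 314.4 kip·in.
Critical point at (x, y) = (3.03, 4.25) from centroid. f_tx = M·y/J = 5.997 kip/in; f_ty = M·x/J = 4.276 kip/in.
Resultant f_max = √[f_tx² + (f_v + f_ty)²] = √[5.997² + (2.382 + 4.276)²] = 8.96 kip/in.
Capacity per unit length: φr_n = 0.75 × 0.6 × 100 × (0.707 × 0.3125) = 9.942 kip/in.
8.96 ≤ 9.942 → adequate.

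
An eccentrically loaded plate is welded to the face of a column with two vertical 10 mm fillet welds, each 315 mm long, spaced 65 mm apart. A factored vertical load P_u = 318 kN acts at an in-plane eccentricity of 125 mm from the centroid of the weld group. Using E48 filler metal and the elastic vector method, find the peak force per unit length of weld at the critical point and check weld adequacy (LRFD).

f_max ≈ 1290 N/mm; adequate

E48XX → F_EXX = 480 MPa.
Total weld length L_w = 630 mm. Treat welds as unit-width lines.
Polar moment about centroid: J = 2[d³/12 + d(b/2)²] = 2[315³/12 + 315×32.5²] = 5875000 mm³.
Direct shear f_v = P/L_w = 318×10³ / 630 = 504.8 N/mm (vertical).
Torsion M = P·e = 318×10³ × 125 = 39750000 N·mm.
Critical point at (x, y) = (32.5, 157.5) from centroid. f_tx = M·y/J = 1066 N/mm; f_ty = M·x/J = 219.9 N/mm.
Resultant f_max = √[f_tx² + (f_v + f_ty)²] = √[1066² + (504.8 + 219.9)²] = 1289 N/mm.
Capacity per unit length: φr_n = 0.75 × 0.6 × 480 × (0.707 × 10) = 1527 N/mm.
1289 ≤ 1527 → adequate.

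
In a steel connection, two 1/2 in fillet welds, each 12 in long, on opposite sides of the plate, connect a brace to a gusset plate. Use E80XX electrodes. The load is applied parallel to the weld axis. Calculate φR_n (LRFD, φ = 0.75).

φR_n ≈ 305 kip

E80XX → F_EXX = 80 ksi.
Effective throat t_e = 0.707 × 0.5 = 0.3535 in.
Total length L = 24 in; A_we = 0.3535 × 24 = 8.484 in².
F_nw = 0.6 F_EXX = 0.6 × 80 = 48 ksi.
φR_n = 0.75 × 48 × 8.484 = 305.4 kip.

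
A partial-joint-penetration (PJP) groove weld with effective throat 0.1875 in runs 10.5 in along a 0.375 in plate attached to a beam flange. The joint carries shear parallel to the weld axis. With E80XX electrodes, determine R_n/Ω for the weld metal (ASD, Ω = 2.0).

R_n/Ω ≈ 47.2 kip

E80XX → F_EXX = 80 ksi.
Effective throat (given) t_e = 0.1875 in.
A_we = 0.1875 × 10.5 = 1.969 in².
F_nw = 0.6 F_EXX = 48 ksi.
R_n/Ω = (48 × 1.969) / 2.0 = 47.25 kip.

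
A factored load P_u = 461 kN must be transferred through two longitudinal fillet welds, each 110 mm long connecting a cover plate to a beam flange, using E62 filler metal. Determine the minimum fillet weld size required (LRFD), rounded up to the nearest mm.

E62XX → F_EXX = 620 MPa.
Total weld length L = 220 mm.
Required throat t_e = P_u / (φ × 0.6 F_EXX × L) = 461 / (0.75 × 0.6 × 620 × 220 × 10⁻³) = 7.511 mm.
Required leg w = t_e / 0.707 = 10.62 mm → use 11 mm.

w = 11 mm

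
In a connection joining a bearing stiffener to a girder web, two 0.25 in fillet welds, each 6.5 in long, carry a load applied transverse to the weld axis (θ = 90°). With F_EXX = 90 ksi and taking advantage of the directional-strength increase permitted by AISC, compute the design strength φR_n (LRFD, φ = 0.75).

t_e = 0.707 × 0.25 = 0.1767 in; A_we = 0.1767 × 13 = 2.298 in².
Directional factor: 1.0 + 0.5 sin^1.5(90°) = 1.5.
F_nw = 0.6 × 90 × 1.5 = 81 ksi.
φR_n = 0.75 × 81 × 2.298 = 139.6 kip.

φR_n ≈ 140 kip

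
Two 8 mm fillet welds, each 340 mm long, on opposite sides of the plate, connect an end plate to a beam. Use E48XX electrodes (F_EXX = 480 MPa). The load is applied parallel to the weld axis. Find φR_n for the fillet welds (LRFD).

φR_n ≈ 831 kN

Effective throat t_e = 0.707 × 8 = 5.656 mm.
Total length L = 680 mm; A_we = 5.656 × 680 = 3846 mm².
F_nw = 0.6 F_EXX = 0.6 × 480 = 288 MPa.
φR_n = 0.75 × 288 × 3846 × 10⁻³ = 830.8 kN.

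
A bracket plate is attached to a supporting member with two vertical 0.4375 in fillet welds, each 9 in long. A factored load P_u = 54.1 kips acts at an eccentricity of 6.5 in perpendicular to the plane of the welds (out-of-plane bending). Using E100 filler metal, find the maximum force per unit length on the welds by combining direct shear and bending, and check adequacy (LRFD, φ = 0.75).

E100XX → F_EXX = 100 ksi.
L_w = 2 × 9 = 18 in; section modulus (unit throat) S = 2 × L²/6 = 27 in².
Direct shear f_v = P/L_w = 54.1/18 = 3.006 kip/in.
Moment M = P × e = 54.1 × 6.5 = 351.65 kip·in; bending f_b = M/S = 13.02 kip/in.
f_max = √(f_v² + f_b²) = √(3.006² + 13.02²) = 13.37 kip/in.
φr_n = 0.75 × 0.6 × 100 × (0.707 × 0.4375) = 13.92 kip/in → adequate.

f_max ≈ 13.4 kip/in; adequate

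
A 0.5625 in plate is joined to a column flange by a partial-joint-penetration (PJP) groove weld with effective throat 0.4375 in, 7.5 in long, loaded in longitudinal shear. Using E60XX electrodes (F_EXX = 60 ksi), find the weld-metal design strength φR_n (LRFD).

Effective throat (given) t_e = 0.4375 in.
A_we = 0.4375 × 7.5 = 3.281 in².
F_nw = 0.6 F_EXX = 36 ksi.
φR_n = 0.75 × 36 × 3.281 = 88.59 kips.

φR_n ≈ 88.6 kips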